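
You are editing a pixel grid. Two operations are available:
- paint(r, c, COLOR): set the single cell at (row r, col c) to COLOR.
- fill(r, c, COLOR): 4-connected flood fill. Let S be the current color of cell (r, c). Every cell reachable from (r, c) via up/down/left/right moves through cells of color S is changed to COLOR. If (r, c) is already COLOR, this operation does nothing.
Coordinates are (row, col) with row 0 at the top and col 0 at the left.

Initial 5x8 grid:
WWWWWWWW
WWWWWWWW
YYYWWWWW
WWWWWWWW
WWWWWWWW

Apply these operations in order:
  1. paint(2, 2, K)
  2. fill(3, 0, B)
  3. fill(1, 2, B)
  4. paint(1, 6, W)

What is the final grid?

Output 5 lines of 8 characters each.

After op 1 paint(2,2,K):
WWWWWWWW
WWWWWWWW
YYKWWWWW
WWWWWWWW
WWWWWWWW
After op 2 fill(3,0,B) [37 cells changed]:
BBBBBBBB
BBBBBBBB
YYKBBBBB
BBBBBBBB
BBBBBBBB
After op 3 fill(1,2,B) [0 cells changed]:
BBBBBBBB
BBBBBBBB
YYKBBBBB
BBBBBBBB
BBBBBBBB
After op 4 paint(1,6,W):
BBBBBBBB
BBBBBBWB
YYKBBBBB
BBBBBBBB
BBBBBBBB

Answer: BBBBBBBB
BBBBBBWB
YYKBBBBB
BBBBBBBB
BBBBBBBB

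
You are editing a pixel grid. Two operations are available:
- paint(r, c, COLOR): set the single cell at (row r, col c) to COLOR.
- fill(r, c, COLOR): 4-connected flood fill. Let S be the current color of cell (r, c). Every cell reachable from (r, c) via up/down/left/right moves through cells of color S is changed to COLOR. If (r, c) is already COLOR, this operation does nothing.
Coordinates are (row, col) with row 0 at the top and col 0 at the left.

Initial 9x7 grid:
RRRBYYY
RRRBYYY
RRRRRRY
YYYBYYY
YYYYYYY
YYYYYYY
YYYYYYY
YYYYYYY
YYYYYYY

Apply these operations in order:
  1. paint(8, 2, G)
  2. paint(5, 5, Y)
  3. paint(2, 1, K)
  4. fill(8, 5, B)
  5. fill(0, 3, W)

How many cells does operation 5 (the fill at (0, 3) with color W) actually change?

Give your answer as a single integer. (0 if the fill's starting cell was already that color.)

Answer: 50

Derivation:
After op 1 paint(8,2,G):
RRRBYYY
RRRBYYY
RRRRRRY
YYYBYYY
YYYYYYY
YYYYYYY
YYYYYYY
YYYYYYY
YYGYYYY
After op 2 paint(5,5,Y):
RRRBYYY
RRRBYYY
RRRRRRY
YYYBYYY
YYYYYYY
YYYYYYY
YYYYYYY
YYYYYYY
YYGYYYY
After op 3 paint(2,1,K):
RRRBYYY
RRRBYYY
RKRRRRY
YYYBYYY
YYYYYYY
YYYYYYY
YYYYYYY
YYYYYYY
YYGYYYY
After op 4 fill(8,5,B) [47 cells changed]:
RRRBBBB
RRRBBBB
RKRRRRB
BBBBBBB
BBBBBBB
BBBBBBB
BBBBBBB
BBBBBBB
BBGBBBB
After op 5 fill(0,3,W) [50 cells changed]:
RRRWWWW
RRRWWWW
RKRRRRW
WWWWWWW
WWWWWWW
WWWWWWW
WWWWWWW
WWWWWWW
WWGWWWW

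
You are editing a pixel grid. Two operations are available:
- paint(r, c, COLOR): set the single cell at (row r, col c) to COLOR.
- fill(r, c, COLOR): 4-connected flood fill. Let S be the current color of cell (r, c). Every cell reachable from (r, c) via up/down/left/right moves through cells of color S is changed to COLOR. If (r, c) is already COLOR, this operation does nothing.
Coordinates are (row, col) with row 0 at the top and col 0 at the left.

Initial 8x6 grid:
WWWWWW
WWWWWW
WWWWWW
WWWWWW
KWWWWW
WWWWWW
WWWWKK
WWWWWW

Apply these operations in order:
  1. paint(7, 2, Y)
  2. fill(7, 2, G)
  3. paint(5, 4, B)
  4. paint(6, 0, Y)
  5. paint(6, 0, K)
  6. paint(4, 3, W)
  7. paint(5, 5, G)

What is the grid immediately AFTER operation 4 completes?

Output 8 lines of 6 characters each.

Answer: WWWWWW
WWWWWW
WWWWWW
WWWWWW
KWWWWW
WWWWBW
YWWWKK
WWGWWW

Derivation:
After op 1 paint(7,2,Y):
WWWWWW
WWWWWW
WWWWWW
WWWWWW
KWWWWW
WWWWWW
WWWWKK
WWYWWW
After op 2 fill(7,2,G) [1 cells changed]:
WWWWWW
WWWWWW
WWWWWW
WWWWWW
KWWWWW
WWWWWW
WWWWKK
WWGWWW
After op 3 paint(5,4,B):
WWWWWW
WWWWWW
WWWWWW
WWWWWW
KWWWWW
WWWWBW
WWWWKK
WWGWWW
After op 4 paint(6,0,Y):
WWWWWW
WWWWWW
WWWWWW
WWWWWW
KWWWWW
WWWWBW
YWWWKK
WWGWWW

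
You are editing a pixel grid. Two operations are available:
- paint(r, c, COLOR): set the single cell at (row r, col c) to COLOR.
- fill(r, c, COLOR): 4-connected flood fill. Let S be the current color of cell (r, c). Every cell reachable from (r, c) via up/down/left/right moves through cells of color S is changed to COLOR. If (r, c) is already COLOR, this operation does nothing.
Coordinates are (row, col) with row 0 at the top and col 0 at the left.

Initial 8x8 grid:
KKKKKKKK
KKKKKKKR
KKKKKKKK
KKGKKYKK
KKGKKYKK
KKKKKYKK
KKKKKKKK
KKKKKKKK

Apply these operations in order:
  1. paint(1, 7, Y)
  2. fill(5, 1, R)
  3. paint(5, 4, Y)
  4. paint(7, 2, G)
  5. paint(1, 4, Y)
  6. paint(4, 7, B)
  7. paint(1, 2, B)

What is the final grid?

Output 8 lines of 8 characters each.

Answer: RRRRRRRR
RRBRYRRY
RRRRRRRR
RRGRRYRR
RRGRRYRB
RRRRYYRR
RRRRRRRR
RRGRRRRR

Derivation:
After op 1 paint(1,7,Y):
KKKKKKKK
KKKKKKKY
KKKKKKKK
KKGKKYKK
KKGKKYKK
KKKKKYKK
KKKKKKKK
KKKKKKKK
After op 2 fill(5,1,R) [58 cells changed]:
RRRRRRRR
RRRRRRRY
RRRRRRRR
RRGRRYRR
RRGRRYRR
RRRRRYRR
RRRRRRRR
RRRRRRRR
After op 3 paint(5,4,Y):
RRRRRRRR
RRRRRRRY
RRRRRRRR
RRGRRYRR
RRGRRYRR
RRRRYYRR
RRRRRRRR
RRRRRRRR
After op 4 paint(7,2,G):
RRRRRRRR
RRRRRRRY
RRRRRRRR
RRGRRYRR
RRGRRYRR
RRRRYYRR
RRRRRRRR
RRGRRRRR
After op 5 paint(1,4,Y):
RRRRRRRR
RRRRYRRY
RRRRRRRR
RRGRRYRR
RRGRRYRR
RRRRYYRR
RRRRRRRR
RRGRRRRR
After op 6 paint(4,7,B):
RRRRRRRR
RRRRYRRY
RRRRRRRR
RRGRRYRR
RRGRRYRB
RRRRYYRR
RRRRRRRR
RRGRRRRR
After op 7 paint(1,2,B):
RRRRRRRR
RRBRYRRY
RRRRRRRR
RRGRRYRR
RRGRRYRB
RRRRYYRR
RRRRRRRR
RRGRRRRR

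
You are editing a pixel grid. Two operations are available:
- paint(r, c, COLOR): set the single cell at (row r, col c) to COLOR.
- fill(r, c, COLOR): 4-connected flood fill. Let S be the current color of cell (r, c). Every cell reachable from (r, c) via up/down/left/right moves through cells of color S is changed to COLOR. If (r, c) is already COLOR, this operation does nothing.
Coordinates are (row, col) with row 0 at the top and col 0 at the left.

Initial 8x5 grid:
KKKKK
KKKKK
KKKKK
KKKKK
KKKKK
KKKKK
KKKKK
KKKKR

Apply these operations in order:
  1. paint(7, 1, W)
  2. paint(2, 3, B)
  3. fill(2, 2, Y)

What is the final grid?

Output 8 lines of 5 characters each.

After op 1 paint(7,1,W):
KKKKK
KKKKK
KKKKK
KKKKK
KKKKK
KKKKK
KKKKK
KWKKR
After op 2 paint(2,3,B):
KKKKK
KKKKK
KKKBK
KKKKK
KKKKK
KKKKK
KKKKK
KWKKR
After op 3 fill(2,2,Y) [37 cells changed]:
YYYYY
YYYYY
YYYBY
YYYYY
YYYYY
YYYYY
YYYYY
YWYYR

Answer: YYYYY
YYYYY
YYYBY
YYYYY
YYYYY
YYYYY
YYYYY
YWYYR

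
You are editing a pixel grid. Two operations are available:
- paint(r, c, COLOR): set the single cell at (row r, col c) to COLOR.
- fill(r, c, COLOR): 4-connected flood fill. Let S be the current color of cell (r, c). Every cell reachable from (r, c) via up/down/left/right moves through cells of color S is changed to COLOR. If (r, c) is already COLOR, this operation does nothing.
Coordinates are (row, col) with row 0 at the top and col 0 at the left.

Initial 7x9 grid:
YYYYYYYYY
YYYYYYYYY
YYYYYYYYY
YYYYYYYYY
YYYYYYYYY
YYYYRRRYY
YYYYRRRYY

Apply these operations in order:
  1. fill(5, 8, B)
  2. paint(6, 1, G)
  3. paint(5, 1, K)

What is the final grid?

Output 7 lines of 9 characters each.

After op 1 fill(5,8,B) [57 cells changed]:
BBBBBBBBB
BBBBBBBBB
BBBBBBBBB
BBBBBBBBB
BBBBBBBBB
BBBBRRRBB
BBBBRRRBB
After op 2 paint(6,1,G):
BBBBBBBBB
BBBBBBBBB
BBBBBBBBB
BBBBBBBBB
BBBBBBBBB
BBBBRRRBB
BGBBRRRBB
After op 3 paint(5,1,K):
BBBBBBBBB
BBBBBBBBB
BBBBBBBBB
BBBBBBBBB
BBBBBBBBB
BKBBRRRBB
BGBBRRRBB

Answer: BBBBBBBBB
BBBBBBBBB
BBBBBBBBB
BBBBBBBBB
BBBBBBBBB
BKBBRRRBB
BGBBRRRBB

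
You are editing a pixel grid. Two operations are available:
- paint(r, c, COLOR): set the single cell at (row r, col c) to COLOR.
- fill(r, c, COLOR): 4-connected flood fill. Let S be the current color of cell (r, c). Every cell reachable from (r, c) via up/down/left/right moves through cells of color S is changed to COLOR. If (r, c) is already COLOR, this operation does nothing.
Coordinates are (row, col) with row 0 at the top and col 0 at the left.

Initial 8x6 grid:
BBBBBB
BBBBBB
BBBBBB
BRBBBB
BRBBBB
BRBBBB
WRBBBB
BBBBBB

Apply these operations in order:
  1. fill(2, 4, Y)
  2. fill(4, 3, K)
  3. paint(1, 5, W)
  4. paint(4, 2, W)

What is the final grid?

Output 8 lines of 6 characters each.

After op 1 fill(2,4,Y) [43 cells changed]:
YYYYYY
YYYYYY
YYYYYY
YRYYYY
YRYYYY
YRYYYY
WRYYYY
YYYYYY
After op 2 fill(4,3,K) [43 cells changed]:
KKKKKK
KKKKKK
KKKKKK
KRKKKK
KRKKKK
KRKKKK
WRKKKK
KKKKKK
After op 3 paint(1,5,W):
KKKKKK
KKKKKW
KKKKKK
KRKKKK
KRKKKK
KRKKKK
WRKKKK
KKKKKK
After op 4 paint(4,2,W):
KKKKKK
KKKKKW
KKKKKK
KRKKKK
KRWKKK
KRKKKK
WRKKKK
KKKKKK

Answer: KKKKKK
KKKKKW
KKKKKK
KRKKKK
KRWKKK
KRKKKK
WRKKKK
KKKKKK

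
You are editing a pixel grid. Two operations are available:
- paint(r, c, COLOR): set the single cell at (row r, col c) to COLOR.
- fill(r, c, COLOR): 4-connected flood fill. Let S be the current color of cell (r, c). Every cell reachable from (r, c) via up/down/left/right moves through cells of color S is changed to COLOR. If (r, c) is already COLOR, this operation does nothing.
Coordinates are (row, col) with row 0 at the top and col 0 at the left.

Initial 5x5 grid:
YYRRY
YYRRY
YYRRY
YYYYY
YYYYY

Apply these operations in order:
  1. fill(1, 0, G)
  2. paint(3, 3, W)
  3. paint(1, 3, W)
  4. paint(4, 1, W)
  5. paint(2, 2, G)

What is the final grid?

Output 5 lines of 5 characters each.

After op 1 fill(1,0,G) [19 cells changed]:
GGRRG
GGRRG
GGRRG
GGGGG
GGGGG
After op 2 paint(3,3,W):
GGRRG
GGRRG
GGRRG
GGGWG
GGGGG
After op 3 paint(1,3,W):
GGRRG
GGRWG
GGRRG
GGGWG
GGGGG
After op 4 paint(4,1,W):
GGRRG
GGRWG
GGRRG
GGGWG
GWGGG
After op 5 paint(2,2,G):
GGRRG
GGRWG
GGGRG
GGGWG
GWGGG

Answer: GGRRG
GGRWG
GGGRG
GGGWG
GWGGG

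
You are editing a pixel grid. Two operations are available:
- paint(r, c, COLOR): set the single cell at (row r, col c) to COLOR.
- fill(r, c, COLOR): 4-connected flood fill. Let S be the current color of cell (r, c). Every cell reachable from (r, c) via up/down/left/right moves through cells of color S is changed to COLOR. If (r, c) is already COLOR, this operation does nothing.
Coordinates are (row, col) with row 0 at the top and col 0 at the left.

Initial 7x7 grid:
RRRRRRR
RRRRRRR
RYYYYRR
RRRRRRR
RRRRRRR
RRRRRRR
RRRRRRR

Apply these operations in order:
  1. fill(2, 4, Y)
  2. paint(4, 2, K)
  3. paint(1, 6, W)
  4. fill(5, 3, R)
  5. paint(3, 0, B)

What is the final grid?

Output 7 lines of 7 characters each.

Answer: RRRRRRR
RRRRRRW
RYYYYRR
BRRRRRR
RRKRRRR
RRRRRRR
RRRRRRR

Derivation:
After op 1 fill(2,4,Y) [0 cells changed]:
RRRRRRR
RRRRRRR
RYYYYRR
RRRRRRR
RRRRRRR
RRRRRRR
RRRRRRR
After op 2 paint(4,2,K):
RRRRRRR
RRRRRRR
RYYYYRR
RRRRRRR
RRKRRRR
RRRRRRR
RRRRRRR
After op 3 paint(1,6,W):
RRRRRRR
RRRRRRW
RYYYYRR
RRRRRRR
RRKRRRR
RRRRRRR
RRRRRRR
After op 4 fill(5,3,R) [0 cells changed]:
RRRRRRR
RRRRRRW
RYYYYRR
RRRRRRR
RRKRRRR
RRRRRRR
RRRRRRR
After op 5 paint(3,0,B):
RRRRRRR
RRRRRRW
RYYYYRR
BRRRRRR
RRKRRRR
RRRRRRR
RRRRRRR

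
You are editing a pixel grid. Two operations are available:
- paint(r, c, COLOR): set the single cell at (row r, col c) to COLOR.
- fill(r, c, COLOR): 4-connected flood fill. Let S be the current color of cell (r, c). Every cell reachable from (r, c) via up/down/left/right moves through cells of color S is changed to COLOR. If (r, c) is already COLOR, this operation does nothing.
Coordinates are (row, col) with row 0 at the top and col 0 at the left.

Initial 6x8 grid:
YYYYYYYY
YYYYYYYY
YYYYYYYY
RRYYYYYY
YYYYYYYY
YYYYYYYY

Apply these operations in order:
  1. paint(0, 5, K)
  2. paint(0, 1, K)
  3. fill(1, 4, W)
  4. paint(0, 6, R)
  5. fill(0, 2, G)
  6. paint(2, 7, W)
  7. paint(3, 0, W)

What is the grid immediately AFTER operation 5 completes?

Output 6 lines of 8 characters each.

After op 1 paint(0,5,K):
YYYYYKYY
YYYYYYYY
YYYYYYYY
RRYYYYYY
YYYYYYYY
YYYYYYYY
After op 2 paint(0,1,K):
YKYYYKYY
YYYYYYYY
YYYYYYYY
RRYYYYYY
YYYYYYYY
YYYYYYYY
After op 3 fill(1,4,W) [44 cells changed]:
WKWWWKWW
WWWWWWWW
WWWWWWWW
RRWWWWWW
WWWWWWWW
WWWWWWWW
After op 4 paint(0,6,R):
WKWWWKRW
WWWWWWWW
WWWWWWWW
RRWWWWWW
WWWWWWWW
WWWWWWWW
After op 5 fill(0,2,G) [43 cells changed]:
GKGGGKRG
GGGGGGGG
GGGGGGGG
RRGGGGGG
GGGGGGGG
GGGGGGGG

Answer: GKGGGKRG
GGGGGGGG
GGGGGGGG
RRGGGGGG
GGGGGGGG
GGGGGGGG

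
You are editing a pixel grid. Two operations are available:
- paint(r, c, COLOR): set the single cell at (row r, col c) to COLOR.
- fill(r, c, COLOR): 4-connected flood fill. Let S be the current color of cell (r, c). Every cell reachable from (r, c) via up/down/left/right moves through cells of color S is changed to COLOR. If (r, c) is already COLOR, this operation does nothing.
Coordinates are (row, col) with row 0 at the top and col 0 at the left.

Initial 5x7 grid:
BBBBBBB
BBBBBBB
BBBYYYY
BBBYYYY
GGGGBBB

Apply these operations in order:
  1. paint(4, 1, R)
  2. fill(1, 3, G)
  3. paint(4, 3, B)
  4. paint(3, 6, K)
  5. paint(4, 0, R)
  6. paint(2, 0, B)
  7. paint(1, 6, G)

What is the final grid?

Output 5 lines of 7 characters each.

After op 1 paint(4,1,R):
BBBBBBB
BBBBBBB
BBBYYYY
BBBYYYY
GRGGBBB
After op 2 fill(1,3,G) [20 cells changed]:
GGGGGGG
GGGGGGG
GGGYYYY
GGGYYYY
GRGGBBB
After op 3 paint(4,3,B):
GGGGGGG
GGGGGGG
GGGYYYY
GGGYYYY
GRGBBBB
After op 4 paint(3,6,K):
GGGGGGG
GGGGGGG
GGGYYYY
GGGYYYK
GRGBBBB
After op 5 paint(4,0,R):
GGGGGGG
GGGGGGG
GGGYYYY
GGGYYYK
RRGBBBB
After op 6 paint(2,0,B):
GGGGGGG
GGGGGGG
BGGYYYY
GGGYYYK
RRGBBBB
After op 7 paint(1,6,G):
GGGGGGG
GGGGGGG
BGGYYYY
GGGYYYK
RRGBBBB

Answer: GGGGGGG
GGGGGGG
BGGYYYY
GGGYYYK
RRGBBBB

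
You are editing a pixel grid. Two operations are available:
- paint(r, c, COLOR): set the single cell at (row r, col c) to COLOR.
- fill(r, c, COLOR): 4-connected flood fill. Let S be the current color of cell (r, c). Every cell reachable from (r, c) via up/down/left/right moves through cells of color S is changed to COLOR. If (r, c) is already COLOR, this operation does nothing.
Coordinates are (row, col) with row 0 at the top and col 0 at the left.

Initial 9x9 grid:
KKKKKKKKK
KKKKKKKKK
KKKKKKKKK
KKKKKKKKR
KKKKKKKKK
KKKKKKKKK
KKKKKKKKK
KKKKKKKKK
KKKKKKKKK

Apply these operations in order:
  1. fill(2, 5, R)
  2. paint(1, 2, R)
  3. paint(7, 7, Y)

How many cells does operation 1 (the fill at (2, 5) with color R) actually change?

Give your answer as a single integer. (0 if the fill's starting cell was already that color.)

After op 1 fill(2,5,R) [80 cells changed]:
RRRRRRRRR
RRRRRRRRR
RRRRRRRRR
RRRRRRRRR
RRRRRRRRR
RRRRRRRRR
RRRRRRRRR
RRRRRRRRR
RRRRRRRRR

Answer: 80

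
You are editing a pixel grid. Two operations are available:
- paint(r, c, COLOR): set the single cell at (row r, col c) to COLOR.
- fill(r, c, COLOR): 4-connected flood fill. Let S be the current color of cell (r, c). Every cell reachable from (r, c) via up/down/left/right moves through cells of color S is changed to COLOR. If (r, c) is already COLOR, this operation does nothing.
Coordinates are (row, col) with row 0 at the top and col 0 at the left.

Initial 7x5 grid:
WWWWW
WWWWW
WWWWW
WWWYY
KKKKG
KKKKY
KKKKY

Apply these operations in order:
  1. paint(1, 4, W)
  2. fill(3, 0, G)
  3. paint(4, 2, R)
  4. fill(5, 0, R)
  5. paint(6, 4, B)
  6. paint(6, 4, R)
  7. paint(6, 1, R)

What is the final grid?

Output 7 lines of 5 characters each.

Answer: GGGGG
GGGGG
GGGGG
GGGYY
RRRRG
RRRRY
RRRRR

Derivation:
After op 1 paint(1,4,W):
WWWWW
WWWWW
WWWWW
WWWYY
KKKKG
KKKKY
KKKKY
After op 2 fill(3,0,G) [18 cells changed]:
GGGGG
GGGGG
GGGGG
GGGYY
KKKKG
KKKKY
KKKKY
After op 3 paint(4,2,R):
GGGGG
GGGGG
GGGGG
GGGYY
KKRKG
KKKKY
KKKKY
After op 4 fill(5,0,R) [11 cells changed]:
GGGGG
GGGGG
GGGGG
GGGYY
RRRRG
RRRRY
RRRRY
After op 5 paint(6,4,B):
GGGGG
GGGGG
GGGGG
GGGYY
RRRRG
RRRRY
RRRRB
After op 6 paint(6,4,R):
GGGGG
GGGGG
GGGGG
GGGYY
RRRRG
RRRRY
RRRRR
After op 7 paint(6,1,R):
GGGGG
GGGGG
GGGGG
GGGYY
RRRRG
RRRRY
RRRRR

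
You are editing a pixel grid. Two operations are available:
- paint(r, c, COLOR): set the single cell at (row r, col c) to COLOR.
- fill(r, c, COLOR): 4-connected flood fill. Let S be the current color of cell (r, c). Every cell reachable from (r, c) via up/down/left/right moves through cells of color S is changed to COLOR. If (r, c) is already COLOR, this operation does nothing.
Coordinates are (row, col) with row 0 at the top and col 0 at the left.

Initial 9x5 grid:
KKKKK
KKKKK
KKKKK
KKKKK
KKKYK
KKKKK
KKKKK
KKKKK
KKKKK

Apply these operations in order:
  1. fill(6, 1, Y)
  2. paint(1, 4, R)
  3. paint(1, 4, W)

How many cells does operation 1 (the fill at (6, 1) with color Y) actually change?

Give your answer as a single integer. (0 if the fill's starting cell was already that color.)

After op 1 fill(6,1,Y) [44 cells changed]:
YYYYY
YYYYY
YYYYY
YYYYY
YYYYY
YYYYY
YYYYY
YYYYY
YYYYY

Answer: 44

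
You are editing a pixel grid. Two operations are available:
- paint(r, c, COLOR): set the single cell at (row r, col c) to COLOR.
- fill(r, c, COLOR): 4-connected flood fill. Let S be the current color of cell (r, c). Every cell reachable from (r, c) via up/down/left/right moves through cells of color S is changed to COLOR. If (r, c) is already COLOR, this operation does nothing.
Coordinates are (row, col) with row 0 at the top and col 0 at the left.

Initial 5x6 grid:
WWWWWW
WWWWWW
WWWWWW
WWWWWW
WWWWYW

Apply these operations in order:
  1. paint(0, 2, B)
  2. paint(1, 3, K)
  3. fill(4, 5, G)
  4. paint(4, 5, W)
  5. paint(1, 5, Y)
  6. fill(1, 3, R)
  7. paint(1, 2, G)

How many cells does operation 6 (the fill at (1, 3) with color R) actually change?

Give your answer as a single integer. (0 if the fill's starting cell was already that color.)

After op 1 paint(0,2,B):
WWBWWW
WWWWWW
WWWWWW
WWWWWW
WWWWYW
After op 2 paint(1,3,K):
WWBWWW
WWWKWW
WWWWWW
WWWWWW
WWWWYW
After op 3 fill(4,5,G) [27 cells changed]:
GGBGGG
GGGKGG
GGGGGG
GGGGGG
GGGGYG
After op 4 paint(4,5,W):
GGBGGG
GGGKGG
GGGGGG
GGGGGG
GGGGYW
After op 5 paint(1,5,Y):
GGBGGG
GGGKGY
GGGGGG
GGGGGG
GGGGYW
After op 6 fill(1,3,R) [1 cells changed]:
GGBGGG
GGGRGY
GGGGGG
GGGGGG
GGGGYW

Answer: 1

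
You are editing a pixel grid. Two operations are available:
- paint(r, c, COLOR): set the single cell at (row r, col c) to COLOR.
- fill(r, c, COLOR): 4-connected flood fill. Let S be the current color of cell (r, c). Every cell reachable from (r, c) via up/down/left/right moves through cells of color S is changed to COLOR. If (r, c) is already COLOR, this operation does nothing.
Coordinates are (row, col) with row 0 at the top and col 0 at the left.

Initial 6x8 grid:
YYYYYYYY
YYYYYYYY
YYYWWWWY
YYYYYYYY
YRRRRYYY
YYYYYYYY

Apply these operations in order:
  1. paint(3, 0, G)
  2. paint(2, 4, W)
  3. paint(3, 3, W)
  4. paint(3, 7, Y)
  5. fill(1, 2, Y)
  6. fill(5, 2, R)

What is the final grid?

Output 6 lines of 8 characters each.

After op 1 paint(3,0,G):
YYYYYYYY
YYYYYYYY
YYYWWWWY
GYYYYYYY
YRRRRYYY
YYYYYYYY
After op 2 paint(2,4,W):
YYYYYYYY
YYYYYYYY
YYYWWWWY
GYYYYYYY
YRRRRYYY
YYYYYYYY
After op 3 paint(3,3,W):
YYYYYYYY
YYYYYYYY
YYYWWWWY
GYYWYYYY
YRRRRYYY
YYYYYYYY
After op 4 paint(3,7,Y):
YYYYYYYY
YYYYYYYY
YYYWWWWY
GYYWYYYY
YRRRRYYY
YYYYYYYY
After op 5 fill(1,2,Y) [0 cells changed]:
YYYYYYYY
YYYYYYYY
YYYWWWWY
GYYWYYYY
YRRRRYYY
YYYYYYYY
After op 6 fill(5,2,R) [38 cells changed]:
RRRRRRRR
RRRRRRRR
RRRWWWWR
GRRWRRRR
RRRRRRRR
RRRRRRRR

Answer: RRRRRRRR
RRRRRRRR
RRRWWWWR
GRRWRRRR
RRRRRRRR
RRRRRRRR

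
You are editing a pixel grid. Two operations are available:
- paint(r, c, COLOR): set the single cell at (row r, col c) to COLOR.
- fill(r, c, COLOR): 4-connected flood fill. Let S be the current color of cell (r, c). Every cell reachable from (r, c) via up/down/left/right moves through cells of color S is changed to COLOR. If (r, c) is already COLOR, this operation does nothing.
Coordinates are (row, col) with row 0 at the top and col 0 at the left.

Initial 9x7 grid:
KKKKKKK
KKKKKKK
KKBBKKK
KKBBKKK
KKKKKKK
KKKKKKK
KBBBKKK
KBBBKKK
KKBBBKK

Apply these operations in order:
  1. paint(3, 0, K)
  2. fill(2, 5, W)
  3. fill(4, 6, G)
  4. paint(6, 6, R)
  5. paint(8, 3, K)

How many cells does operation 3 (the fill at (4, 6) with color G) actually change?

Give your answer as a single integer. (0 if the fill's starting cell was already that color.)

Answer: 50

Derivation:
After op 1 paint(3,0,K):
KKKKKKK
KKKKKKK
KKBBKKK
KKBBKKK
KKKKKKK
KKKKKKK
KBBBKKK
KBBBKKK
KKBBBKK
After op 2 fill(2,5,W) [50 cells changed]:
WWWWWWW
WWWWWWW
WWBBWWW
WWBBWWW
WWWWWWW
WWWWWWW
WBBBWWW
WBBBWWW
WWBBBWW
After op 3 fill(4,6,G) [50 cells changed]:
GGGGGGG
GGGGGGG
GGBBGGG
GGBBGGG
GGGGGGG
GGGGGGG
GBBBGGG
GBBBGGG
GGBBBGG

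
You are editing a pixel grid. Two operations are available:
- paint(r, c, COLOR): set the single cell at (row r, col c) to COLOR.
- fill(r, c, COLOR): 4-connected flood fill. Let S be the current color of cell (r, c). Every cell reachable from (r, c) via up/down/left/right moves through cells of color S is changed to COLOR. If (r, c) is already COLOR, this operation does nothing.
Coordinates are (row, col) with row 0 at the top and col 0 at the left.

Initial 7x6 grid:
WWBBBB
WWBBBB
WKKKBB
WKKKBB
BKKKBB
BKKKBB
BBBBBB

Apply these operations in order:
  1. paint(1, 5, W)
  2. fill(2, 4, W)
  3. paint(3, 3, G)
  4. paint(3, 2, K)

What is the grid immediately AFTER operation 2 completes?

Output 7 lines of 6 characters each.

After op 1 paint(1,5,W):
WWBBBB
WWBBBW
WKKKBB
WKKKBB
BKKKBB
BKKKBB
BBBBBB
After op 2 fill(2,4,W) [23 cells changed]:
WWWWWW
WWWWWW
WKKKWW
WKKKWW
WKKKWW
WKKKWW
WWWWWW

Answer: WWWWWW
WWWWWW
WKKKWW
WKKKWW
WKKKWW
WKKKWW
WWWWWW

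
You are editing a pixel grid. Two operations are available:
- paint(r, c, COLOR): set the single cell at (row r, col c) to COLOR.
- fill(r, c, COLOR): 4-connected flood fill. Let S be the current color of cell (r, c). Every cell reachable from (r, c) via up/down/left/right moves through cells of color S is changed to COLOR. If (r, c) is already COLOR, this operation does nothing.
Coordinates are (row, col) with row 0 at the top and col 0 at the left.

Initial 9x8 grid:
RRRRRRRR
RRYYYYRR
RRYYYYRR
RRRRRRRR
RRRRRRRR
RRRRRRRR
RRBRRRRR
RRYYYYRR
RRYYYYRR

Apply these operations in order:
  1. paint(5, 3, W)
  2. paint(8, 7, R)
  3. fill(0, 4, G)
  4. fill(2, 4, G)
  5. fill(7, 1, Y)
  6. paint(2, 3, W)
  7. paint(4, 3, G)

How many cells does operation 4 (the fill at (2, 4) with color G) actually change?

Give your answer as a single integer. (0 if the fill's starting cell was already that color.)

After op 1 paint(5,3,W):
RRRRRRRR
RRYYYYRR
RRYYYYRR
RRRRRRRR
RRRRRRRR
RRRWRRRR
RRBRRRRR
RRYYYYRR
RRYYYYRR
After op 2 paint(8,7,R):
RRRRRRRR
RRYYYYRR
RRYYYYRR
RRRRRRRR
RRRRRRRR
RRRWRRRR
RRBRRRRR
RRYYYYRR
RRYYYYRR
After op 3 fill(0,4,G) [54 cells changed]:
GGGGGGGG
GGYYYYGG
GGYYYYGG
GGGGGGGG
GGGGGGGG
GGGWGGGG
GGBGGGGG
GGYYYYGG
GGYYYYGG
After op 4 fill(2,4,G) [8 cells changed]:
GGGGGGGG
GGGGGGGG
GGGGGGGG
GGGGGGGG
GGGGGGGG
GGGWGGGG
GGBGGGGG
GGYYYYGG
GGYYYYGG

Answer: 8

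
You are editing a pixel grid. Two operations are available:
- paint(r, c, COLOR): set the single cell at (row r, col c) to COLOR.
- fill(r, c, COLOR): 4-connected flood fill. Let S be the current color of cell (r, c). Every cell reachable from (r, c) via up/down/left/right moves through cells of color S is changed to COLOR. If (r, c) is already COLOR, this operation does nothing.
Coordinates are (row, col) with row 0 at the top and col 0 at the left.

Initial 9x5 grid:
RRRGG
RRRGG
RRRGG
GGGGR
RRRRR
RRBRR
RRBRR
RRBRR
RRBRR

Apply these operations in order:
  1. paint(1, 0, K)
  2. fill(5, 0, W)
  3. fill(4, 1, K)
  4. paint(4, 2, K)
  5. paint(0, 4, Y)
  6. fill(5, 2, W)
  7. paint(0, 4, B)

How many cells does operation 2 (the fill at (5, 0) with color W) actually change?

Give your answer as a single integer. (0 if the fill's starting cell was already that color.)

After op 1 paint(1,0,K):
RRRGG
KRRGG
RRRGG
GGGGR
RRRRR
RRBRR
RRBRR
RRBRR
RRBRR
After op 2 fill(5,0,W) [22 cells changed]:
RRRGG
KRRGG
RRRGG
GGGGW
WWWWW
WWBWW
WWBWW
WWBWW
WWBWW

Answer: 22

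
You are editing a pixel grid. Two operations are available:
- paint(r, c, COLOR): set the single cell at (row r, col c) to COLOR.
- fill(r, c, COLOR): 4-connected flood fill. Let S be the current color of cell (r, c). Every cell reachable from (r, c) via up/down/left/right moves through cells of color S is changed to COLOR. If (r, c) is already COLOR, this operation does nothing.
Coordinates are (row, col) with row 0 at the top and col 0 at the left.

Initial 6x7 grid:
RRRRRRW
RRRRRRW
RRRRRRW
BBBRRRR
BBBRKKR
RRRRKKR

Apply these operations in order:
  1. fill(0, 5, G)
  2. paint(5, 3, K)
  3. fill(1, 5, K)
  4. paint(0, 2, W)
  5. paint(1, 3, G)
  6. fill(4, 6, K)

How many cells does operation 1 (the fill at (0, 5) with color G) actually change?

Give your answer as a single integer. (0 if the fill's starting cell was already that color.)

After op 1 fill(0,5,G) [29 cells changed]:
GGGGGGW
GGGGGGW
GGGGGGW
BBBGGGG
BBBGKKG
GGGGKKG

Answer: 29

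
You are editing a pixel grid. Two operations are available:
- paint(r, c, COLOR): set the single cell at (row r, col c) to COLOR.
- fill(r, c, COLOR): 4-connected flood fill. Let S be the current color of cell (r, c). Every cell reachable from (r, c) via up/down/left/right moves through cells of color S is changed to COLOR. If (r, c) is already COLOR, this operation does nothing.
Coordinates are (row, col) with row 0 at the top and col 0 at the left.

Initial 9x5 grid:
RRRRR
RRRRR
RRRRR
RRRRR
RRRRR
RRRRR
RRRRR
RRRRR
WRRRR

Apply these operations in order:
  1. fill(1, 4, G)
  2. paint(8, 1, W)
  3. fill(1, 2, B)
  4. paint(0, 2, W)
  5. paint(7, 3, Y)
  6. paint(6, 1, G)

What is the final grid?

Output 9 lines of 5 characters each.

After op 1 fill(1,4,G) [44 cells changed]:
GGGGG
GGGGG
GGGGG
GGGGG
GGGGG
GGGGG
GGGGG
GGGGG
WGGGG
After op 2 paint(8,1,W):
GGGGG
GGGGG
GGGGG
GGGGG
GGGGG
GGGGG
GGGGG
GGGGG
WWGGG
After op 3 fill(1,2,B) [43 cells changed]:
BBBBB
BBBBB
BBBBB
BBBBB
BBBBB
BBBBB
BBBBB
BBBBB
WWBBB
After op 4 paint(0,2,W):
BBWBB
BBBBB
BBBBB
BBBBB
BBBBB
BBBBB
BBBBB
BBBBB
WWBBB
After op 5 paint(7,3,Y):
BBWBB
BBBBB
BBBBB
BBBBB
BBBBB
BBBBB
BBBBB
BBBYB
WWBBB
After op 6 paint(6,1,G):
BBWBB
BBBBB
BBBBB
BBBBB
BBBBB
BBBBB
BGBBB
BBBYB
WWBBB

Answer: BBWBB
BBBBB
BBBBB
BBBBB
BBBBB
BBBBB
BGBBB
BBBYB
WWBBB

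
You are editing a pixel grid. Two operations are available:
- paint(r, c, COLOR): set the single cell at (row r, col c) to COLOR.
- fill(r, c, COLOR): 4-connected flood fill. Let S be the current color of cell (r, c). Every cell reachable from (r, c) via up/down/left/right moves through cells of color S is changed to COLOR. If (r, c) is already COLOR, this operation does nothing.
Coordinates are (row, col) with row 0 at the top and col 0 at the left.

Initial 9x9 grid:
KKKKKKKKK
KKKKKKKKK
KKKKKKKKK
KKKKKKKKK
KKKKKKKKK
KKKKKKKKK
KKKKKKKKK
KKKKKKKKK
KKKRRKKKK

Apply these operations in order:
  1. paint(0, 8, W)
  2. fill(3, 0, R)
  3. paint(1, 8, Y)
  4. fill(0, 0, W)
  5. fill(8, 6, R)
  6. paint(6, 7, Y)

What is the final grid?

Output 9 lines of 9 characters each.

After op 1 paint(0,8,W):
KKKKKKKKW
KKKKKKKKK
KKKKKKKKK
KKKKKKKKK
KKKKKKKKK
KKKKKKKKK
KKKKKKKKK
KKKKKKKKK
KKKRRKKKK
After op 2 fill(3,0,R) [78 cells changed]:
RRRRRRRRW
RRRRRRRRR
RRRRRRRRR
RRRRRRRRR
RRRRRRRRR
RRRRRRRRR
RRRRRRRRR
RRRRRRRRR
RRRRRRRRR
After op 3 paint(1,8,Y):
RRRRRRRRW
RRRRRRRRY
RRRRRRRRR
RRRRRRRRR
RRRRRRRRR
RRRRRRRRR
RRRRRRRRR
RRRRRRRRR
RRRRRRRRR
After op 4 fill(0,0,W) [79 cells changed]:
WWWWWWWWW
WWWWWWWWY
WWWWWWWWW
WWWWWWWWW
WWWWWWWWW
WWWWWWWWW
WWWWWWWWW
WWWWWWWWW
WWWWWWWWW
After op 5 fill(8,6,R) [80 cells changed]:
RRRRRRRRR
RRRRRRRRY
RRRRRRRRR
RRRRRRRRR
RRRRRRRRR
RRRRRRRRR
RRRRRRRRR
RRRRRRRRR
RRRRRRRRR
After op 6 paint(6,7,Y):
RRRRRRRRR
RRRRRRRRY
RRRRRRRRR
RRRRRRRRR
RRRRRRRRR
RRRRRRRRR
RRRRRRRYR
RRRRRRRRR
RRRRRRRRR

Answer: RRRRRRRRR
RRRRRRRRY
RRRRRRRRR
RRRRRRRRR
RRRRRRRRR
RRRRRRRRR
RRRRRRRYR
RRRRRRRRR
RRRRRRRRR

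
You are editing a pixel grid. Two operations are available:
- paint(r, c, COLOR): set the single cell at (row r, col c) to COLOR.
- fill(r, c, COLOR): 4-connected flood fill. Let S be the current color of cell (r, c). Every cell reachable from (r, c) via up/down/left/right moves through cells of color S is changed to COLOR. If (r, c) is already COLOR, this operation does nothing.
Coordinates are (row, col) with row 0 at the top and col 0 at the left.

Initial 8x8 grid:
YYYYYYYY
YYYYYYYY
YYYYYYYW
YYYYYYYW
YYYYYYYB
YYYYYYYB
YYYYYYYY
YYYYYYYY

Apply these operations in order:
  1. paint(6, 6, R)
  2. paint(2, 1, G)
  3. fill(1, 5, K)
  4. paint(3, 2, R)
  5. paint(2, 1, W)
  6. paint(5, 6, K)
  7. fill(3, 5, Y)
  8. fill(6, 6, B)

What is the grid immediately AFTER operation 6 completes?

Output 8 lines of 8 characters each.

Answer: KKKKKKKK
KKKKKKKK
KWKKKKKW
KKRKKKKW
KKKKKKKB
KKKKKKKB
KKKKKKRK
KKKKKKKK

Derivation:
After op 1 paint(6,6,R):
YYYYYYYY
YYYYYYYY
YYYYYYYW
YYYYYYYW
YYYYYYYB
YYYYYYYB
YYYYYYRY
YYYYYYYY
After op 2 paint(2,1,G):
YYYYYYYY
YYYYYYYY
YGYYYYYW
YYYYYYYW
YYYYYYYB
YYYYYYYB
YYYYYYRY
YYYYYYYY
After op 3 fill(1,5,K) [58 cells changed]:
KKKKKKKK
KKKKKKKK
KGKKKKKW
KKKKKKKW
KKKKKKKB
KKKKKKKB
KKKKKKRK
KKKKKKKK
After op 4 paint(3,2,R):
KKKKKKKK
KKKKKKKK
KGKKKKKW
KKRKKKKW
KKKKKKKB
KKKKKKKB
KKKKKKRK
KKKKKKKK
After op 5 paint(2,1,W):
KKKKKKKK
KKKKKKKK
KWKKKKKW
KKRKKKKW
KKKKKKKB
KKKKKKKB
KKKKKKRK
KKKKKKKK
After op 6 paint(5,6,K):
KKKKKKKK
KKKKKKKK
KWKKKKKW
KKRKKKKW
KKKKKKKB
KKKKKKKB
KKKKKKRK
KKKKKKKK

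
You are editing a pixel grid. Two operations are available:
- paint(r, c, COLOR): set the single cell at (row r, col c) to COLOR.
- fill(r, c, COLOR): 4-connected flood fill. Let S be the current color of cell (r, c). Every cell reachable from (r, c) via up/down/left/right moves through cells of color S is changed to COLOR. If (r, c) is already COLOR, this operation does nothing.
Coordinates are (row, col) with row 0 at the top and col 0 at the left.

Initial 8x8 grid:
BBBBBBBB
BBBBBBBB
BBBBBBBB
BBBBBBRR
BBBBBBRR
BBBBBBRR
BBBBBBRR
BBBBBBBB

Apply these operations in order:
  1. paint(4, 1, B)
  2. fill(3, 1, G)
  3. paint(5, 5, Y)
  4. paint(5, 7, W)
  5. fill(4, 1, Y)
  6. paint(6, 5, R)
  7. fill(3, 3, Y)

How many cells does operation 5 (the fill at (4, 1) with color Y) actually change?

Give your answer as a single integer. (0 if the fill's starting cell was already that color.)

Answer: 55

Derivation:
After op 1 paint(4,1,B):
BBBBBBBB
BBBBBBBB
BBBBBBBB
BBBBBBRR
BBBBBBRR
BBBBBBRR
BBBBBBRR
BBBBBBBB
After op 2 fill(3,1,G) [56 cells changed]:
GGGGGGGG
GGGGGGGG
GGGGGGGG
GGGGGGRR
GGGGGGRR
GGGGGGRR
GGGGGGRR
GGGGGGGG
After op 3 paint(5,5,Y):
GGGGGGGG
GGGGGGGG
GGGGGGGG
GGGGGGRR
GGGGGGRR
GGGGGYRR
GGGGGGRR
GGGGGGGG
After op 4 paint(5,7,W):
GGGGGGGG
GGGGGGGG
GGGGGGGG
GGGGGGRR
GGGGGGRR
GGGGGYRW
GGGGGGRR
GGGGGGGG
After op 5 fill(4,1,Y) [55 cells changed]:
YYYYYYYY
YYYYYYYY
YYYYYYYY
YYYYYYRR
YYYYYYRR
YYYYYYRW
YYYYYYRR
YYYYYYYY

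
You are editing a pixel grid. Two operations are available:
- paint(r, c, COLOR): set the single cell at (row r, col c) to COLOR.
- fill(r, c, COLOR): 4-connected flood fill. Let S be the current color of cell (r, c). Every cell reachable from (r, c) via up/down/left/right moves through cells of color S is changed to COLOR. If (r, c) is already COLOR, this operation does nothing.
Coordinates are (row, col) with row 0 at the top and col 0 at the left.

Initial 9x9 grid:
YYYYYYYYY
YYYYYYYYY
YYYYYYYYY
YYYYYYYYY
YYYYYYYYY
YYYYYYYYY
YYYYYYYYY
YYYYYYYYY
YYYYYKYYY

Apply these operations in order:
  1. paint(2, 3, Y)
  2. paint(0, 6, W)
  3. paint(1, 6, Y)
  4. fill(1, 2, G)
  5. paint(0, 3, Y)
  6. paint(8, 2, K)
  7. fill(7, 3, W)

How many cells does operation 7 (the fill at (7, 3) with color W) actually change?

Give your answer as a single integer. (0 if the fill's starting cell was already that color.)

Answer: 77

Derivation:
After op 1 paint(2,3,Y):
YYYYYYYYY
YYYYYYYYY
YYYYYYYYY
YYYYYYYYY
YYYYYYYYY
YYYYYYYYY
YYYYYYYYY
YYYYYYYYY
YYYYYKYYY
After op 2 paint(0,6,W):
YYYYYYWYY
YYYYYYYYY
YYYYYYYYY
YYYYYYYYY
YYYYYYYYY
YYYYYYYYY
YYYYYYYYY
YYYYYYYYY
YYYYYKYYY
After op 3 paint(1,6,Y):
YYYYYYWYY
YYYYYYYYY
YYYYYYYYY
YYYYYYYYY
YYYYYYYYY
YYYYYYYYY
YYYYYYYYY
YYYYYYYYY
YYYYYKYYY
After op 4 fill(1,2,G) [79 cells changed]:
GGGGGGWGG
GGGGGGGGG
GGGGGGGGG
GGGGGGGGG
GGGGGGGGG
GGGGGGGGG
GGGGGGGGG
GGGGGGGGG
GGGGGKGGG
After op 5 paint(0,3,Y):
GGGYGGWGG
GGGGGGGGG
GGGGGGGGG
GGGGGGGGG
GGGGGGGGG
GGGGGGGGG
GGGGGGGGG
GGGGGGGGG
GGGGGKGGG
After op 6 paint(8,2,K):
GGGYGGWGG
GGGGGGGGG
GGGGGGGGG
GGGGGGGGG
GGGGGGGGG
GGGGGGGGG
GGGGGGGGG
GGGGGGGGG
GGKGGKGGG
After op 7 fill(7,3,W) [77 cells changed]:
WWWYWWWWW
WWWWWWWWW
WWWWWWWWW
WWWWWWWWW
WWWWWWWWW
WWWWWWWWW
WWWWWWWWW
WWWWWWWWW
WWKWWKWWW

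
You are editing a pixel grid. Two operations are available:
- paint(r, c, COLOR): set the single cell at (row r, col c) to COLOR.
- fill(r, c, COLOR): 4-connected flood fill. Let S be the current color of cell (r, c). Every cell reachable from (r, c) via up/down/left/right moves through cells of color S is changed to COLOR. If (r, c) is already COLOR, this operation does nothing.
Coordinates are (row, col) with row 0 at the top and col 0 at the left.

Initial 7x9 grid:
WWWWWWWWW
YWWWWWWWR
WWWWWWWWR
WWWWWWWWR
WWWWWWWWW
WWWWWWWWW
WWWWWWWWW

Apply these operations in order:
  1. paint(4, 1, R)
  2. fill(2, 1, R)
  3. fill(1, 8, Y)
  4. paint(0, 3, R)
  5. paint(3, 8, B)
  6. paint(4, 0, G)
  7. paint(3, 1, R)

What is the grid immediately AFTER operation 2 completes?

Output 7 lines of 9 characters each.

After op 1 paint(4,1,R):
WWWWWWWWW
YWWWWWWWR
WWWWWWWWR
WWWWWWWWR
WRWWWWWWW
WWWWWWWWW
WWWWWWWWW
After op 2 fill(2,1,R) [58 cells changed]:
RRRRRRRRR
YRRRRRRRR
RRRRRRRRR
RRRRRRRRR
RRRRRRRRR
RRRRRRRRR
RRRRRRRRR

Answer: RRRRRRRRR
YRRRRRRRR
RRRRRRRRR
RRRRRRRRR
RRRRRRRRR
RRRRRRRRR
RRRRRRRRR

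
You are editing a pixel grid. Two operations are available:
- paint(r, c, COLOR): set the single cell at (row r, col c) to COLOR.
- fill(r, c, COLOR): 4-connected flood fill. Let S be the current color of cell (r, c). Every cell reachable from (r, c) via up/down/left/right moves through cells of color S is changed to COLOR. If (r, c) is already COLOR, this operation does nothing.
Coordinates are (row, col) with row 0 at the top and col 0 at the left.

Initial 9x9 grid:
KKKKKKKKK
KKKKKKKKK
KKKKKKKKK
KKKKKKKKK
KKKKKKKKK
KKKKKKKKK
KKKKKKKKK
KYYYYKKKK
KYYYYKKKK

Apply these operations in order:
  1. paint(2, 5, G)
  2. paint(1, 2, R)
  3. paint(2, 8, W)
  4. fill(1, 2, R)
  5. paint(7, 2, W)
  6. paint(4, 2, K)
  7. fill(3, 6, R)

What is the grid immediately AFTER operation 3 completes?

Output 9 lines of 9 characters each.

Answer: KKKKKKKKK
KKRKKKKKK
KKKKKGKKW
KKKKKKKKK
KKKKKKKKK
KKKKKKKKK
KKKKKKKKK
KYYYYKKKK
KYYYYKKKK

Derivation:
After op 1 paint(2,5,G):
KKKKKKKKK
KKKKKKKKK
KKKKKGKKK
KKKKKKKKK
KKKKKKKKK
KKKKKKKKK
KKKKKKKKK
KYYYYKKKK
KYYYYKKKK
After op 2 paint(1,2,R):
KKKKKKKKK
KKRKKKKKK
KKKKKGKKK
KKKKKKKKK
KKKKKKKKK
KKKKKKKKK
KKKKKKKKK
KYYYYKKKK
KYYYYKKKK
After op 3 paint(2,8,W):
KKKKKKKKK
KKRKKKKKK
KKKKKGKKW
KKKKKKKKK
KKKKKKKKK
KKKKKKKKK
KKKKKKKKK
KYYYYKKKK
KYYYYKKKK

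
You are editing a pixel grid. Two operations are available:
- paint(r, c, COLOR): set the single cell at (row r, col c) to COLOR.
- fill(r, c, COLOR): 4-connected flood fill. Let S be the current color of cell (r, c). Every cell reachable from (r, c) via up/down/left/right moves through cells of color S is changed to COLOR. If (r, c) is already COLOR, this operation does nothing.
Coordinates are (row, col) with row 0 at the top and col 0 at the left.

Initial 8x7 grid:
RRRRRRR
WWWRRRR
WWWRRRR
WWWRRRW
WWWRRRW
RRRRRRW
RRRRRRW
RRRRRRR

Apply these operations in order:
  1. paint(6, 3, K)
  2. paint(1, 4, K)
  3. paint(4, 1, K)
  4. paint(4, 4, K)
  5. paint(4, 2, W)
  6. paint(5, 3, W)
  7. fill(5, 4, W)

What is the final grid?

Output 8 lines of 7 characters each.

Answer: WWWWWWW
WWWWKWW
WWWWWWW
WWWWWWW
WKWWKWW
WWWWWWW
WWWKWWW
WWWWWWW

Derivation:
After op 1 paint(6,3,K):
RRRRRRR
WWWRRRR
WWWRRRR
WWWRRRW
WWWRRRW
RRRRRRW
RRRKRRW
RRRRRRR
After op 2 paint(1,4,K):
RRRRRRR
WWWRKRR
WWWRRRR
WWWRRRW
WWWRRRW
RRRRRRW
RRRKRRW
RRRRRRR
After op 3 paint(4,1,K):
RRRRRRR
WWWRKRR
WWWRRRR
WWWRRRW
WKWRRRW
RRRRRRW
RRRKRRW
RRRRRRR
After op 4 paint(4,4,K):
RRRRRRR
WWWRKRR
WWWRRRR
WWWRRRW
WKWRKRW
RRRRRRW
RRRKRRW
RRRRRRR
After op 5 paint(4,2,W):
RRRRRRR
WWWRKRR
WWWRRRR
WWWRRRW
WKWRKRW
RRRRRRW
RRRKRRW
RRRRRRR
After op 6 paint(5,3,W):
RRRRRRR
WWWRKRR
WWWRRRR
WWWRRRW
WKWRKRW
RRRWRRW
RRRKRRW
RRRRRRR
After op 7 fill(5,4,W) [36 cells changed]:
WWWWWWW
WWWWKWW
WWWWWWW
WWWWWWW
WKWWKWW
WWWWWWW
WWWKWWW
WWWWWWW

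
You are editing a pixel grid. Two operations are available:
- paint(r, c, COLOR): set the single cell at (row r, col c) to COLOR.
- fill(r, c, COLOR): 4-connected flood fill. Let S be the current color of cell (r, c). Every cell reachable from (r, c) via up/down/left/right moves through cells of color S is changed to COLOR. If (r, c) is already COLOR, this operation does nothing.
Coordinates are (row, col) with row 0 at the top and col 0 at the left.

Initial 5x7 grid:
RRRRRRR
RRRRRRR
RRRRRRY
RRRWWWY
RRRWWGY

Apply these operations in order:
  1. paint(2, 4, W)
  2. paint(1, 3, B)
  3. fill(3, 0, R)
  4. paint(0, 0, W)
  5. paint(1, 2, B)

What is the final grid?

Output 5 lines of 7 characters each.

Answer: WRRRRRR
RRBBRRR
RRRRWRY
RRRWWWY
RRRWWGY

Derivation:
After op 1 paint(2,4,W):
RRRRRRR
RRRRRRR
RRRRWRY
RRRWWWY
RRRWWGY
After op 2 paint(1,3,B):
RRRRRRR
RRRBRRR
RRRRWRY
RRRWWWY
RRRWWGY
After op 3 fill(3,0,R) [0 cells changed]:
RRRRRRR
RRRBRRR
RRRRWRY
RRRWWWY
RRRWWGY
After op 4 paint(0,0,W):
WRRRRRR
RRRBRRR
RRRRWRY
RRRWWWY
RRRWWGY
After op 5 paint(1,2,B):
WRRRRRR
RRBBRRR
RRRRWRY
RRRWWWY
RRRWWGY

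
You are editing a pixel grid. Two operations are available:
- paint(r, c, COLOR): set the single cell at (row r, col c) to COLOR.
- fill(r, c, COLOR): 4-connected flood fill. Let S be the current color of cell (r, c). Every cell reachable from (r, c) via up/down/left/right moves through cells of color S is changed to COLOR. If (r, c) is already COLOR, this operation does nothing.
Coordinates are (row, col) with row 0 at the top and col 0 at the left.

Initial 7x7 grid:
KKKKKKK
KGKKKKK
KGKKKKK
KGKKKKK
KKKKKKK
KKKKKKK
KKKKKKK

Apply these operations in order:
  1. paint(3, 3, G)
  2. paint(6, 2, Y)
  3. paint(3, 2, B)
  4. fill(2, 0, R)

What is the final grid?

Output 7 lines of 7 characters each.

Answer: RRRRRRR
RGRRRRR
RGRRRRR
RGBGRRR
RRRRRRR
RRRRRRR
RRYRRRR

Derivation:
After op 1 paint(3,3,G):
KKKKKKK
KGKKKKK
KGKKKKK
KGKGKKK
KKKKKKK
KKKKKKK
KKKKKKK
After op 2 paint(6,2,Y):
KKKKKKK
KGKKKKK
KGKKKKK
KGKGKKK
KKKKKKK
KKKKKKK
KKYKKKK
After op 3 paint(3,2,B):
KKKKKKK
KGKKKKK
KGKKKKK
KGBGKKK
KKKKKKK
KKKKKKK
KKYKKKK
After op 4 fill(2,0,R) [43 cells changed]:
RRRRRRR
RGRRRRR
RGRRRRR
RGBGRRR
RRRRRRR
RRRRRRR
RRYRRRR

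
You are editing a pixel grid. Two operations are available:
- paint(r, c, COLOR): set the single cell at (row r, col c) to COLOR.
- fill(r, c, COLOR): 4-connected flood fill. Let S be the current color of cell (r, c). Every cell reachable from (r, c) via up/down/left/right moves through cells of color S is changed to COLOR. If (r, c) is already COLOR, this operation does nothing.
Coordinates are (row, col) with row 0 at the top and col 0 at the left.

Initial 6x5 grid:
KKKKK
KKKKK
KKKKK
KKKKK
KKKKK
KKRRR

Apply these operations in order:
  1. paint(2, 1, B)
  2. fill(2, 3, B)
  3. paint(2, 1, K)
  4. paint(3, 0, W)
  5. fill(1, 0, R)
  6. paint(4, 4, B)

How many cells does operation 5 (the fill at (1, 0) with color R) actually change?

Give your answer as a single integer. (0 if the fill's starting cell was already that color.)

After op 1 paint(2,1,B):
KKKKK
KKKKK
KBKKK
KKKKK
KKKKK
KKRRR
After op 2 fill(2,3,B) [26 cells changed]:
BBBBB
BBBBB
BBBBB
BBBBB
BBBBB
BBRRR
After op 3 paint(2,1,K):
BBBBB
BBBBB
BKBBB
BBBBB
BBBBB
BBRRR
After op 4 paint(3,0,W):
BBBBB
BBBBB
BKBBB
WBBBB
BBBBB
BBRRR
After op 5 fill(1,0,R) [25 cells changed]:
RRRRR
RRRRR
RKRRR
WRRRR
RRRRR
RRRRR

Answer: 25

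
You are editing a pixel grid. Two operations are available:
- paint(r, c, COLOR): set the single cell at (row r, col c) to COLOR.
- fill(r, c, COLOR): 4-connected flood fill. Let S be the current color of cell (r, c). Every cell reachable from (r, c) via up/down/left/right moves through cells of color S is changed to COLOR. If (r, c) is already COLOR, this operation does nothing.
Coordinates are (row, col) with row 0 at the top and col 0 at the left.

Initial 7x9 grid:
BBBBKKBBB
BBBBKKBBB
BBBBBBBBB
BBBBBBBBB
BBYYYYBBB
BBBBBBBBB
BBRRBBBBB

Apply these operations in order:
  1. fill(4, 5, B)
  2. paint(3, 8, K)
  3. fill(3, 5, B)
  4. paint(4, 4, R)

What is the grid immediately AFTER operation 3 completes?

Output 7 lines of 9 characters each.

Answer: BBBBKKBBB
BBBBKKBBB
BBBBBBBBB
BBBBBBBBK
BBBBBBBBB
BBBBBBBBB
BBRRBBBBB

Derivation:
After op 1 fill(4,5,B) [4 cells changed]:
BBBBKKBBB
BBBBKKBBB
BBBBBBBBB
BBBBBBBBB
BBBBBBBBB
BBBBBBBBB
BBRRBBBBB
After op 2 paint(3,8,K):
BBBBKKBBB
BBBBKKBBB
BBBBBBBBB
BBBBBBBBK
BBBBBBBBB
BBBBBBBBB
BBRRBBBBB
After op 3 fill(3,5,B) [0 cells changed]:
BBBBKKBBB
BBBBKKBBB
BBBBBBBBB
BBBBBBBBK
BBBBBBBBB
BBBBBBBBB
BBRRBBBBB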